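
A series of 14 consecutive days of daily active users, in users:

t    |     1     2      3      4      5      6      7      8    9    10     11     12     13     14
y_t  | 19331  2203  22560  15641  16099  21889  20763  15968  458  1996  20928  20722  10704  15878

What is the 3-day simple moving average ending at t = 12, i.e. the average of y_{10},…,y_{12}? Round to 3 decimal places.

14548.667

Sum of periods 10–12: 1996 + 20928 + 20722 = 43646
Divide by 3: 43646 / 3 = 14548.667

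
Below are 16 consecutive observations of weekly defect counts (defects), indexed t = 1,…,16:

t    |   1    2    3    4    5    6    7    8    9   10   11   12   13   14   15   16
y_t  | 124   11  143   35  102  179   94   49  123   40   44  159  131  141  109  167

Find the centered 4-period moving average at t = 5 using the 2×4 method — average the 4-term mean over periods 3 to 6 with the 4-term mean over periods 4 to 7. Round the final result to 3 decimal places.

108.625

Sum over 3–6: 143 + 35 + 102 + 179 = 459
Sum over 4–7: 35 + 102 + 179 + 94 = 410
CMA at t=5 = (459 + 410) / (2·4) = 869 / 8 = 108.625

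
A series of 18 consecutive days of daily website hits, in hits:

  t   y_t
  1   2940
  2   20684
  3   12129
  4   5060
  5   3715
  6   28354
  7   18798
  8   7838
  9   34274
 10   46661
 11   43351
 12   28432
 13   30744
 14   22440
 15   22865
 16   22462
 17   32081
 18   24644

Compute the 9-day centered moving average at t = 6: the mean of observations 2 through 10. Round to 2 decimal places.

Sum of periods 2–10: 20684 + 12129 + 5060 + 3715 + 28354 + 18798 + 7838 + 34274 + 46661 = 177513
Divide by 9: 177513 / 9 = 19723.67

19723.67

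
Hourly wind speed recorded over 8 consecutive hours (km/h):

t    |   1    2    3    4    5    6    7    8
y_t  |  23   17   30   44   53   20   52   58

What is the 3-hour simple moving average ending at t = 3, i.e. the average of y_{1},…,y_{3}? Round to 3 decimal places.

23.333

Sum of periods 1–3: 23 + 17 + 30 = 70
Divide by 3: 70 / 3 = 23.333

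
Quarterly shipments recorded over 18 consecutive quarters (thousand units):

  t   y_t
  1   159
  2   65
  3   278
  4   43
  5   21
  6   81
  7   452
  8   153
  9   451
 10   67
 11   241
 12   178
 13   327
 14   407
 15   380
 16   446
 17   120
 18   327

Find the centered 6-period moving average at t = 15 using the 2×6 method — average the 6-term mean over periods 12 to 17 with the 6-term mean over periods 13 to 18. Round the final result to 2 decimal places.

322.08

Sum over 12–17: 178 + 327 + 407 + 380 + 446 + 120 = 1858
Sum over 13–18: 327 + 407 + 380 + 446 + 120 + 327 = 2007
CMA at t=15 = (1858 + 2007) / (2·6) = 3865 / 12 = 322.08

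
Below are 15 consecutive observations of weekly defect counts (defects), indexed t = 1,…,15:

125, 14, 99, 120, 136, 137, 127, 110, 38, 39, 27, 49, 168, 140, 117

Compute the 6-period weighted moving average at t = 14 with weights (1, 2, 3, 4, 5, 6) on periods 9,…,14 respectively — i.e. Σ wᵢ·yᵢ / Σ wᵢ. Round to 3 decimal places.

98.714

Weighted sum: 1·38 + 2·39 + 3·27 + 4·49 + 5·168 + 6·140 = 38 + 78 + 81 + 196 + 840 + 840 = 2073
Weight total: 1 + 2 + 3 + 4 + 5 + 6 = 21
WMA = 2073 / 21 = 98.714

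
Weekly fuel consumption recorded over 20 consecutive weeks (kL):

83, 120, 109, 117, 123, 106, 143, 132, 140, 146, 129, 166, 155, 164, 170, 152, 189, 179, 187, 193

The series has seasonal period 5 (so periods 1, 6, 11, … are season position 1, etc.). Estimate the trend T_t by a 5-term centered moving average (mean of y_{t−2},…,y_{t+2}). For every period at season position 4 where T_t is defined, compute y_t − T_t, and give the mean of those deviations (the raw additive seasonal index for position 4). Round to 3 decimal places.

2.200

Season position 4 occurs at t = 4, 9, 14 (where T_t is defined).
t=4: T_4 = 115.00000; y_4 − T_4 = 117 − 115.00000 = 2.00000
t=9: T_9 = 138.00000; y_9 − T_9 = 140 − 138.00000 = 2.00000
t=14: T_14 = 161.40000; y_14 − T_14 = 164 − 161.40000 = 2.60000
Mean deviation: (2.00000 + 2.00000 + 2.60000) / 3 = 2.200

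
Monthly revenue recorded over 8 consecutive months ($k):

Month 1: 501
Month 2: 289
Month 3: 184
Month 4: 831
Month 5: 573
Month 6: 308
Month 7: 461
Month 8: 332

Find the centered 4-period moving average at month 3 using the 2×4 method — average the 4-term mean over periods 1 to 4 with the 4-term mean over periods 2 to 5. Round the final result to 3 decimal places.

460.250

Sum over 1–4: 501 + 289 + 184 + 831 = 1805
Sum over 2–5: 289 + 184 + 831 + 573 = 1877
CMA at t=3 = (1805 + 1877) / (2·4) = 3682 / 8 = 460.250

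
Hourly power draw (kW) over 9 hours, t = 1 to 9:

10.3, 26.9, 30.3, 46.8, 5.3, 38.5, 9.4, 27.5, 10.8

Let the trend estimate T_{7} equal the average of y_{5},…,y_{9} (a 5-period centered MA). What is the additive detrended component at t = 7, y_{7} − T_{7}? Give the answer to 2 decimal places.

Trend T_7 = (5.3 + 38.5 + 9.4 + 27.5 + 10.8) / 5 = 91.5/5 = 18.3000
Detrended value: 9.4 − 18.3000 = -8.90

-8.90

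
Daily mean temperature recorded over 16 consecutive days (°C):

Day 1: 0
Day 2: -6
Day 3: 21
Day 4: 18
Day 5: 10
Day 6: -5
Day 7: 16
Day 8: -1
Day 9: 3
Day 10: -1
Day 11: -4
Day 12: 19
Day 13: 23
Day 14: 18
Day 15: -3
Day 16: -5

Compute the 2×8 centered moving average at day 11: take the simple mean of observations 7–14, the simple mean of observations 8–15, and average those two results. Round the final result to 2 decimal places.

7.94

Sum over 7–14: 16 + (-1) + 3 + (-1) + (-4) + 19 + 23 + 18 = 73
Sum over 8–15: (-1) + 3 + (-1) + (-4) + 19 + 23 + 18 + (-3) = 54
CMA at t=11 = (73 + 54) / (2·8) = 127 / 16 = 7.94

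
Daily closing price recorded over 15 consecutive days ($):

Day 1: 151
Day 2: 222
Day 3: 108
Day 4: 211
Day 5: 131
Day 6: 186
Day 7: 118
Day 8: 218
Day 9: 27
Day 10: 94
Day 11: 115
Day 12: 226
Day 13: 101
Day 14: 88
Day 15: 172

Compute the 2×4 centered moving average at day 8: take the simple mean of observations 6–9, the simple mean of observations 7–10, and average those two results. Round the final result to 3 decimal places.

125.750

Sum over 6–9: 186 + 118 + 218 + 27 = 549
Sum over 7–10: 118 + 218 + 27 + 94 = 457
CMA at t=8 = (549 + 457) / (2·4) = 1006 / 8 = 125.750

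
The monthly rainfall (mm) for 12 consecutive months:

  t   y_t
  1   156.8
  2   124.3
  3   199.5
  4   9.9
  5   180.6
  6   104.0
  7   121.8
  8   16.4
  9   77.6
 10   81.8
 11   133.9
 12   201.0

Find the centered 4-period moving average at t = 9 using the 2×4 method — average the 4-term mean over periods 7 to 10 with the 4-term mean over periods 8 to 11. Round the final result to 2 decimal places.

75.91

Sum over 7–10: 121.8 + 16.4 + 77.6 + 81.8 = 297.6
Sum over 8–11: 16.4 + 77.6 + 81.8 + 133.9 = 309.7
CMA at t=9 = (297.6 + 309.7) / (2·4) = 607.3 / 8 = 75.91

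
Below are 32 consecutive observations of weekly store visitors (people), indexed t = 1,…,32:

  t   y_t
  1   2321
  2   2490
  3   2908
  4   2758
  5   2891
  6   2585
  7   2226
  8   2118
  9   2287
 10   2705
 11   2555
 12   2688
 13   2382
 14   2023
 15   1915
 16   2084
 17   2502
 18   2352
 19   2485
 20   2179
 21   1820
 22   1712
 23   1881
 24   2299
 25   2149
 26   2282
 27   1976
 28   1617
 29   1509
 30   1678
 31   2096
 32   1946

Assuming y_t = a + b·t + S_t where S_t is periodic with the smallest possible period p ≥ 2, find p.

First differences y_{t+1} − y_t: 169, 418, -150, 133, -306, -359, -108, 169, 418, -150, 133, -306, -359, -108, 169, 418, …
The difference pattern repeats every 7 terms and not for any smaller step, so p = 7.

7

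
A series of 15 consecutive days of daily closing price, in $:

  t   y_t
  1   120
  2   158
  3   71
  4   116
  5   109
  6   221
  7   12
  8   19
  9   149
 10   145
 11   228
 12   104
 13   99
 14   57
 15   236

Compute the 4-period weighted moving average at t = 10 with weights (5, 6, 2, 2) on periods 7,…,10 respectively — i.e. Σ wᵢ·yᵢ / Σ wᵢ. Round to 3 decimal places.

Weighted sum: 5·12 + 6·19 + 2·149 + 2·145 = 60 + 114 + 298 + 290 = 762
Weight total: 5 + 6 + 2 + 2 = 15
WMA = 762 / 15 = 50.800

50.800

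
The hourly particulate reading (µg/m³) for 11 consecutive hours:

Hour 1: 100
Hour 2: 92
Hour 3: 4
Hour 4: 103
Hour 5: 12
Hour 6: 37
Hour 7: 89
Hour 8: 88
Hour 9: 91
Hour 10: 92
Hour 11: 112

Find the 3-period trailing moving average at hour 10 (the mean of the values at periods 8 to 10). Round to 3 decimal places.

90.333

Sum of periods 8–10: 88 + 91 + 92 = 271
Divide by 3: 271 / 3 = 90.333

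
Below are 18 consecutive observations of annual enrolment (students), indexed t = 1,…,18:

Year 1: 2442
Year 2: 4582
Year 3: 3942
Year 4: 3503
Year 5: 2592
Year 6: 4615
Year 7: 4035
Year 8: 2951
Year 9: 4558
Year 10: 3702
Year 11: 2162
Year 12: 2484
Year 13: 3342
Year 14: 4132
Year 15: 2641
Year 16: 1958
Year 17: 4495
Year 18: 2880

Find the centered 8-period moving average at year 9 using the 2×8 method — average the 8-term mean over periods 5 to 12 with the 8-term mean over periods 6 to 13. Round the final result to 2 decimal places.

3434.25

Sum over 5–12: 2592 + 4615 + 4035 + 2951 + 4558 + 3702 + 2162 + 2484 = 27099
Sum over 6–13: 4615 + 4035 + 2951 + 4558 + 3702 + 2162 + 2484 + 3342 = 27849
CMA at t=9 = (27099 + 27849) / (2·8) = 54948 / 16 = 3434.25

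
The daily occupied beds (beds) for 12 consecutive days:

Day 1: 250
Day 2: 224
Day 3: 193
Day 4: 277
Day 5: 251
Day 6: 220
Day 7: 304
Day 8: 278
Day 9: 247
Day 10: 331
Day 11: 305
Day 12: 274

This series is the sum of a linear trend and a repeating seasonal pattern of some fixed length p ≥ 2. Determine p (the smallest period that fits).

First differences y_{t+1} − y_t: -26, -31, 84, -26, -31, 84, -26, -31, …
The difference pattern repeats every 3 terms and not for any smaller step, so p = 3.

3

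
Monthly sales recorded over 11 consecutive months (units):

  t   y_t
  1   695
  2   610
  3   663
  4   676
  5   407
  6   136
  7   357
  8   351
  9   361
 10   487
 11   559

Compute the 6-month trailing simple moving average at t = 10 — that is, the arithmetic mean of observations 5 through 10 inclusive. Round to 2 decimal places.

Sum of periods 5–10: 407 + 136 + 357 + 351 + 361 + 487 = 2099
Divide by 6: 2099 / 6 = 349.83

349.83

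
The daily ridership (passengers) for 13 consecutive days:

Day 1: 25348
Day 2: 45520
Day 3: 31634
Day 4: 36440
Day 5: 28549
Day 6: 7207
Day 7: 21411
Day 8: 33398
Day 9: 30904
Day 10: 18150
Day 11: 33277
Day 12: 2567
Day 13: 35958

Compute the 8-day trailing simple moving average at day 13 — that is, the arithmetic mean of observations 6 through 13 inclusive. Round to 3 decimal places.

Sum of periods 6–13: 7207 + 21411 + 33398 + 30904 + 18150 + 33277 + 2567 + 35958 = 182872
Divide by 8: 182872 / 8 = 22859.000

22859.000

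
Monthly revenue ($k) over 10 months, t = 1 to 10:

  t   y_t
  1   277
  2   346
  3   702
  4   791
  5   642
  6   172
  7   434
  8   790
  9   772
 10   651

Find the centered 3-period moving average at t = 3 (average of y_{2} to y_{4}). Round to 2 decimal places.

613.00

Sum of periods 2–4: 346 + 702 + 791 = 1839
Divide by 3: 1839 / 3 = 613.00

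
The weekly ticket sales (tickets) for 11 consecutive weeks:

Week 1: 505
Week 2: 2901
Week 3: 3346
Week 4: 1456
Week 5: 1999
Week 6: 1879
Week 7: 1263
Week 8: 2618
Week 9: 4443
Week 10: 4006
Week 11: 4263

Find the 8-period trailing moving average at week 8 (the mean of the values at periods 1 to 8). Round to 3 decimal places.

Sum of periods 1–8: 505 + 2901 + 3346 + 1456 + 1999 + 1879 + 1263 + 2618 = 15967
Divide by 8: 15967 / 8 = 1995.875

1995.875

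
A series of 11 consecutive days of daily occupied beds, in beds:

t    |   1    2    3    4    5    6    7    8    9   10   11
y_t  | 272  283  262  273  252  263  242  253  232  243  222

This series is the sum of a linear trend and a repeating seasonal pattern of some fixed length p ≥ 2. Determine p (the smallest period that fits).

2

First differences y_{t+1} − y_t: 11, -21, 11, -21, 11, -21, …
The difference pattern repeats every 2 terms and not for any smaller step, so p = 2.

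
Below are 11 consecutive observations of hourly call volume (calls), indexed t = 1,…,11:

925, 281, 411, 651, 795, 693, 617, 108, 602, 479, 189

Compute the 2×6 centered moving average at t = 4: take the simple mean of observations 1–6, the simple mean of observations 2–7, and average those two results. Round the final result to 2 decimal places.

Sum over 1–6: 925 + 281 + 411 + 651 + 795 + 693 = 3756
Sum over 2–7: 281 + 411 + 651 + 795 + 693 + 617 = 3448
CMA at t=4 = (3756 + 3448) / (2·6) = 7204 / 12 = 600.33

600.33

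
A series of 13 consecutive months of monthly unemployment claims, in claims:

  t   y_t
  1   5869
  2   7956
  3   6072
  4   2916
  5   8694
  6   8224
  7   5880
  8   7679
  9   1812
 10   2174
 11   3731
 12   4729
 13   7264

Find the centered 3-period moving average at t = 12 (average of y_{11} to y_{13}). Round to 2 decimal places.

Sum of periods 11–13: 3731 + 4729 + 7264 = 15724
Divide by 3: 15724 / 3 = 5241.33

5241.33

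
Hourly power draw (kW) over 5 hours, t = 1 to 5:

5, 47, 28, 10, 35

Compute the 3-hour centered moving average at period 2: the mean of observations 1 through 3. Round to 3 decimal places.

26.667

Sum of periods 1–3: 5 + 47 + 28 = 80
Divide by 3: 80 / 3 = 26.667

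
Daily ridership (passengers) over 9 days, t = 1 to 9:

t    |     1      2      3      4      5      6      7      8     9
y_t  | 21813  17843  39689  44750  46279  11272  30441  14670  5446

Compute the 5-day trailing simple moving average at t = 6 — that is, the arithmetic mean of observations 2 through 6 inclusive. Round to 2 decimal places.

Sum of periods 2–6: 17843 + 39689 + 44750 + 46279 + 11272 = 159833
Divide by 5: 159833 / 5 = 31966.60

31966.60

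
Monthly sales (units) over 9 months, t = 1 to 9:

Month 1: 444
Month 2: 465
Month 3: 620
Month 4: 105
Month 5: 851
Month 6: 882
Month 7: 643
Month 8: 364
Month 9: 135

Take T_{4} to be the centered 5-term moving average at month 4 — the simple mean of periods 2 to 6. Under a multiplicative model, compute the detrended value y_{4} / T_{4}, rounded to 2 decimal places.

Trend T_4 = (465 + 620 + 105 + 851 + 882) / 5 = 2923/5 = 584.6000
Ratio to trend: 105 / 584.6000 = 0.18

0.18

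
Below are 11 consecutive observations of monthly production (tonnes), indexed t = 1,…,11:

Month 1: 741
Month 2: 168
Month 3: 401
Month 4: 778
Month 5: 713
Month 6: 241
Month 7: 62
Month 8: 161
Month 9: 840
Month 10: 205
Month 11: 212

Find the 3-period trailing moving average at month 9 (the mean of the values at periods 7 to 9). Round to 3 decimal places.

354.333

Sum of periods 7–9: 62 + 161 + 840 = 1063
Divide by 3: 1063 / 3 = 354.333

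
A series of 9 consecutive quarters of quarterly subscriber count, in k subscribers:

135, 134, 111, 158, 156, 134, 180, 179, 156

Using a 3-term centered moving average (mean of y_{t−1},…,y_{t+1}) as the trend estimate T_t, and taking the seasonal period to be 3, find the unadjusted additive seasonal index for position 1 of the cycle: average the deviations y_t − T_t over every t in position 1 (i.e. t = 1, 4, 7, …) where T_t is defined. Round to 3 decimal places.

16.000

Season position 1 occurs at t = 4, 7 (where T_t is defined).
t=4: T_4 = 141.66667; y_4 − T_4 = 158 − 141.66667 = 16.33333
t=7: T_7 = 164.33333; y_7 − T_7 = 180 − 164.33333 = 15.66667
Mean deviation: (16.33333 + 15.66667) / 2 = 16.000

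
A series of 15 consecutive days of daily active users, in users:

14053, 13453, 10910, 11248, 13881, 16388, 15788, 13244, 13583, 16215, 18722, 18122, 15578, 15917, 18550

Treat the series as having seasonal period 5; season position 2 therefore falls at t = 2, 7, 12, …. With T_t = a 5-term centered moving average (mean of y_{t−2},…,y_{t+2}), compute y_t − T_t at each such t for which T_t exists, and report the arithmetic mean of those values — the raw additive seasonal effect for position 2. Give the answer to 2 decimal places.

Season position 2 occurs at t = 7, 12 (where T_t is defined).
t=7: T_7 = 14576.8000; y_7 − T_7 = 15788 − 14576.8000 = 1211.2000
t=12: T_12 = 16910.8000; y_12 − T_12 = 18122 − 16910.8000 = 1211.2000
Mean deviation: (1211.2000 + 1211.2000) / 2 = 1211.20

1211.20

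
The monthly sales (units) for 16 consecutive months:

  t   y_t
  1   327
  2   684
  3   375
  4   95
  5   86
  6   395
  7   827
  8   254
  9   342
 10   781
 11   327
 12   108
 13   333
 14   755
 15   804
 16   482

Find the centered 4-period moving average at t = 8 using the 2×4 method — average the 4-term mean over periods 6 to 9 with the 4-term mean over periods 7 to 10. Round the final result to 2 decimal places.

502.75

Sum over 6–9: 395 + 827 + 254 + 342 = 1818
Sum over 7–10: 827 + 254 + 342 + 781 = 2204
CMA at t=8 = (1818 + 2204) / (2·4) = 4022 / 8 = 502.75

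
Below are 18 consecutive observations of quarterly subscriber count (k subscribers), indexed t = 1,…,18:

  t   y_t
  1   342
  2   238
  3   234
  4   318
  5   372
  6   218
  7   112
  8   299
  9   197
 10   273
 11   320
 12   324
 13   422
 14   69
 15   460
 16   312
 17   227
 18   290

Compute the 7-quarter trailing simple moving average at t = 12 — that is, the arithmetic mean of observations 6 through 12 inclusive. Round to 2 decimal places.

Sum of periods 6–12: 218 + 112 + 299 + 197 + 273 + 320 + 324 = 1743
Divide by 7: 1743 / 7 = 249.00

249.00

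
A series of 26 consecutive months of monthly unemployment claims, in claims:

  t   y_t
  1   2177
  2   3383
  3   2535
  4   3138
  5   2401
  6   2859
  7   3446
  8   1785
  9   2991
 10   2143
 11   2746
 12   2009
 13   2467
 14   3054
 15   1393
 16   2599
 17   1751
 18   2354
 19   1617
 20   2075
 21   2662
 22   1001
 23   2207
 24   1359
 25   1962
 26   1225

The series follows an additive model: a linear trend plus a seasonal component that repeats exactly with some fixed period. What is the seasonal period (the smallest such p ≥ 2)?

7

First differences y_{t+1} − y_t: 1206, -848, 603, -737, 458, 587, -1661, 1206, -848, 603, -737, 458, 587, -1661, 1206, -848, …
The difference pattern repeats every 7 terms and not for any smaller step, so p = 7.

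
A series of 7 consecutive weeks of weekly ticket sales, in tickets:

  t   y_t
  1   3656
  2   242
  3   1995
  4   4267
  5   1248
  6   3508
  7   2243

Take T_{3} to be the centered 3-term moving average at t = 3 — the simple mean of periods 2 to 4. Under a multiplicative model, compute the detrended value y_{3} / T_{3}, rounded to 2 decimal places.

Trend T_3 = (242 + 1995 + 4267) / 3 = 6504/3 = 2168.0000
Ratio to trend: 1995 / 2168.0000 = 0.92

0.92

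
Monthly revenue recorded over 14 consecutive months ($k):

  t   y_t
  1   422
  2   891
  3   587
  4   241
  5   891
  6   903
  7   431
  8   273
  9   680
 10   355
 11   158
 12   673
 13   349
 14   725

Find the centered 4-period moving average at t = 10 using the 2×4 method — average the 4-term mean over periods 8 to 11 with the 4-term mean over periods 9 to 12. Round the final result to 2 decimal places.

Sum over 8–11: 273 + 680 + 355 + 158 = 1466
Sum over 9–12: 680 + 355 + 158 + 673 = 1866
CMA at t=10 = (1466 + 1866) / (2·4) = 3332 / 8 = 416.50

416.50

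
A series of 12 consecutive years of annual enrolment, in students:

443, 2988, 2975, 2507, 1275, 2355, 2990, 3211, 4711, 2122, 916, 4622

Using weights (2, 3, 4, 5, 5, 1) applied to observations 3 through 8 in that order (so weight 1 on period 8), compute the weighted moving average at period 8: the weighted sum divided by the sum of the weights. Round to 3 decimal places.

Weighted sum: 2·2975 + 3·2507 + 4·1275 + 5·2355 + 5·2990 + 1·3211 = 5950 + 7521 + 5100 + 11775 + 14950 + 3211 = 48507
Weight total: 2 + 3 + 4 + 5 + 5 + 1 = 20
WMA = 48507 / 20 = 2425.350

2425.350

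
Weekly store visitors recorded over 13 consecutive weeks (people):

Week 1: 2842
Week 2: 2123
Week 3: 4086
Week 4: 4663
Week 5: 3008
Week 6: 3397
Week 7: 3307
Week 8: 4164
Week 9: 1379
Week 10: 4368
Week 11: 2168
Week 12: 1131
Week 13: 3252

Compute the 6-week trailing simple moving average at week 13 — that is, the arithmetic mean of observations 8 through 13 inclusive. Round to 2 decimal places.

Sum of periods 8–13: 4164 + 1379 + 4368 + 2168 + 1131 + 3252 = 16462
Divide by 6: 16462 / 6 = 2743.67

2743.67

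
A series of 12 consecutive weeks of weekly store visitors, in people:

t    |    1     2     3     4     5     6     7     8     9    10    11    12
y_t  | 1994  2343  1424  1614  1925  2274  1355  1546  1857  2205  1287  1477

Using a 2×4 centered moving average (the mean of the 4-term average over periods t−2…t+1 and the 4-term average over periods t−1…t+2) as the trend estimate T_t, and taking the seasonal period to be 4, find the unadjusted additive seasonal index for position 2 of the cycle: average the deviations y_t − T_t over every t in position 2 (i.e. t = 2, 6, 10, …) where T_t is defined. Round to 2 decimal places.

490.19

Season position 2 occurs at t = 6, 10 (where T_t is defined).
t=6: T_6 = 1783.5000; y_6 − T_6 = 2274 − 1783.5000 = 490.5000
t=10: T_10 = 1715.1250; y_10 − T_10 = 2205 − 1715.1250 = 489.8750
Mean deviation: (490.5000 + 489.8750) / 2 = 490.19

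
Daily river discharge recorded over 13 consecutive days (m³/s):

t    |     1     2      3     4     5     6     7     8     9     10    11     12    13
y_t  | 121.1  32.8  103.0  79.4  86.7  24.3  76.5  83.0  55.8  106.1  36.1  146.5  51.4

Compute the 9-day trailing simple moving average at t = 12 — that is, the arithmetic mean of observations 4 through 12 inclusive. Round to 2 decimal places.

77.16

Sum of periods 4–12: 79.4 + 86.7 + 24.3 + 76.5 + 83.0 + 55.8 + 106.1 + 36.1 + 146.5 = 694.4
Divide by 9: 694.4 / 9 = 77.16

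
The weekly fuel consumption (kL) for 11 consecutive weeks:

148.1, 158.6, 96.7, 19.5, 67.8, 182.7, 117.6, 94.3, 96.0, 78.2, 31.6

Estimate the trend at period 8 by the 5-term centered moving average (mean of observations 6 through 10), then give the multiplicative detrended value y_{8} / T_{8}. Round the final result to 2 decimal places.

Trend T_8 = (182.7 + 117.6 + 94.3 + 96.0 + 78.2) / 5 = 568.8/5 = 113.7600
Ratio to trend: 94.3 / 113.7600 = 0.83

0.83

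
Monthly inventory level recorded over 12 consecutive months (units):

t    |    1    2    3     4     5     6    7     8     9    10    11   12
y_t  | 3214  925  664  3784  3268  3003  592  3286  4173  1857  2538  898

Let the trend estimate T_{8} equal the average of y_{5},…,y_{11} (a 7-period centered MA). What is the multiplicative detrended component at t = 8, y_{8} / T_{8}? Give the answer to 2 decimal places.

Trend T_8 = (3268 + 3003 + 592 + 3286 + 4173 + 1857 + 2538) / 7 = 18717/7 = 2673.8571
Ratio to trend: 3286 / 2673.8571 = 1.23

1.23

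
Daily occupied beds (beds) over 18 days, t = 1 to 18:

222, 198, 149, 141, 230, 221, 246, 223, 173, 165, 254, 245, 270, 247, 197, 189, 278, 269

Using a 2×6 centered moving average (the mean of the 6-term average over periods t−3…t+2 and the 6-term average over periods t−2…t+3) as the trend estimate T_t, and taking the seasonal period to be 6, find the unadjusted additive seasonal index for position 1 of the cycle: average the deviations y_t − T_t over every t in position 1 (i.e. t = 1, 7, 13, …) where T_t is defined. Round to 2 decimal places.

Season position 1 occurs at t = 7, 13 (where T_t is defined).
t=7: T_7 = 207.6667; y_7 − T_7 = 246 − 207.6667 = 38.3333
t=13: T_13 = 231.6667; y_13 − T_13 = 270 − 231.6667 = 38.3333
Mean deviation: (38.3333 + 38.3333) / 2 = 38.33

38.33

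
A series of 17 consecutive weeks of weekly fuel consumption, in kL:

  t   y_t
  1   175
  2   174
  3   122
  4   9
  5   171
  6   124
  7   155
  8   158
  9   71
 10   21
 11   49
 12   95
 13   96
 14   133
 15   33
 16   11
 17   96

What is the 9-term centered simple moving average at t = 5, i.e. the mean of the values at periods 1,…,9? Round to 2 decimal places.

Sum of periods 1–9: 175 + 174 + 122 + 9 + 171 + 124 + 155 + 158 + 71 = 1159
Divide by 9: 1159 / 9 = 128.78

128.78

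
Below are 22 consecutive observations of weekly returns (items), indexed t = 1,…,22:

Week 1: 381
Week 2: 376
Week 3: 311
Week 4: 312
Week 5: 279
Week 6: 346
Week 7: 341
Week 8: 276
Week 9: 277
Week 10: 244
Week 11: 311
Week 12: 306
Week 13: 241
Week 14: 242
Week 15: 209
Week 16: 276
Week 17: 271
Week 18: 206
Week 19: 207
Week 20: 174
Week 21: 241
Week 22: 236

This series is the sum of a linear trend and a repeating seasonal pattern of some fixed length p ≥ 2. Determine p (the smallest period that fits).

5

First differences y_{t+1} − y_t: -5, -65, 1, -33, 67, -5, -65, 1, -33, 67, -5, -65, …
The difference pattern repeats every 5 terms and not for any smaller step, so p = 5.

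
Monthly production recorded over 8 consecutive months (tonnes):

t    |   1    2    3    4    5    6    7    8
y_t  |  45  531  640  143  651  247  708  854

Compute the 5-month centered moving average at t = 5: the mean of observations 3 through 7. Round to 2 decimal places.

477.80

Sum of periods 3–7: 640 + 143 + 651 + 247 + 708 = 2389
Divide by 5: 2389 / 5 = 477.80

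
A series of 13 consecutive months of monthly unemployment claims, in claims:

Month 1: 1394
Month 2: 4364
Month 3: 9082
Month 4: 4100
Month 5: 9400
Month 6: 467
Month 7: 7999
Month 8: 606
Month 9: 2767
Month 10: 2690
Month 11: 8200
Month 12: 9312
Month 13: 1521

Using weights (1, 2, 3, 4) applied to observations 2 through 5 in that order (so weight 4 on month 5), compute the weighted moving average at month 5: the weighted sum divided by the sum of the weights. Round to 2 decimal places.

Weighted sum: 1·4364 + 2·9082 + 3·4100 + 4·9400 = 4364 + 18164 + 12300 + 37600 = 72428
Weight total: 1 + 2 + 3 + 4 = 10
WMA = 72428 / 10 = 7242.80

7242.80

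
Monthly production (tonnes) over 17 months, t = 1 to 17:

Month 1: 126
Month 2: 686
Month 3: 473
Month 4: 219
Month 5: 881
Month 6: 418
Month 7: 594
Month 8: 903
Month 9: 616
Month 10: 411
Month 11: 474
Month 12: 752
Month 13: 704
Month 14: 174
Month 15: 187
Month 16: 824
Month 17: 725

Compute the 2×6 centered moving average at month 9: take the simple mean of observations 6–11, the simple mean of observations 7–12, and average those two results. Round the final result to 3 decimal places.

597.167

Sum over 6–11: 418 + 594 + 903 + 616 + 411 + 474 = 3416
Sum over 7–12: 594 + 903 + 616 + 411 + 474 + 752 = 3750
CMA at t=9 = (3416 + 3750) / (2·6) = 7166 / 12 = 597.167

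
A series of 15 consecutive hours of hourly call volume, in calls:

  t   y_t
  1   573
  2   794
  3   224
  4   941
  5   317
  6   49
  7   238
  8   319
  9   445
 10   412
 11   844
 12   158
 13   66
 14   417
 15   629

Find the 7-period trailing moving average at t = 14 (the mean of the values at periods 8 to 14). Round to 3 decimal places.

Sum of periods 8–14: 319 + 445 + 412 + 844 + 158 + 66 + 417 = 2661
Divide by 7: 2661 / 7 = 380.143

380.143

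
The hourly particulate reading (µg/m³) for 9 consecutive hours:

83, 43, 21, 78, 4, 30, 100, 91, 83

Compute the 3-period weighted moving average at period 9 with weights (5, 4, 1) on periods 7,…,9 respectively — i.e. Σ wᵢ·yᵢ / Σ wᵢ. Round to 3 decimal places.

94.700

Weighted sum: 5·100 + 4·91 + 1·83 = 500 + 364 + 83 = 947
Weight total: 5 + 4 + 1 = 10
WMA = 947 / 10 = 94.700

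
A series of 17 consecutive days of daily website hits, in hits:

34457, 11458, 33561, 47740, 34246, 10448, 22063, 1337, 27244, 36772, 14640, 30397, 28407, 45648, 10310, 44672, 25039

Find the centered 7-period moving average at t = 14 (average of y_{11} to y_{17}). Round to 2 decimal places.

28444.71

Sum of periods 11–17: 14640 + 30397 + 28407 + 45648 + 10310 + 44672 + 25039 = 199113
Divide by 7: 199113 / 7 = 28444.71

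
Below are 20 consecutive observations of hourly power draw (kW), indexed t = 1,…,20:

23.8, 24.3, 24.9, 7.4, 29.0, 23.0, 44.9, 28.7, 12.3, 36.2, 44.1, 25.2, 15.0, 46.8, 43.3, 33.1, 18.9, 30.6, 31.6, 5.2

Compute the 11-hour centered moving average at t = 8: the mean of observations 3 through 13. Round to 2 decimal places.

26.43

Sum of periods 3–13: 24.9 + 7.4 + 29.0 + 23.0 + 44.9 + 28.7 + 12.3 + 36.2 + 44.1 + 25.2 + 15.0 = 290.7
Divide by 11: 290.7 / 11 = 26.43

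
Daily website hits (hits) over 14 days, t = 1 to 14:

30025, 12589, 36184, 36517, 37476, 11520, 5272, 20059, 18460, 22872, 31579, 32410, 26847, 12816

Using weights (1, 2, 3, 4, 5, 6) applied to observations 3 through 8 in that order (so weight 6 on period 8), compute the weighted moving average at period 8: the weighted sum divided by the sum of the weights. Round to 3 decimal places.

19735.238

Weighted sum: 1·36184 + 2·36517 + 3·37476 + 4·11520 + 5·5272 + 6·20059 = 36184 + 73034 + 112428 + 46080 + 26360 + 120354 = 414440
Weight total: 1 + 2 + 3 + 4 + 5 + 6 = 21
WMA = 414440 / 21 = 19735.238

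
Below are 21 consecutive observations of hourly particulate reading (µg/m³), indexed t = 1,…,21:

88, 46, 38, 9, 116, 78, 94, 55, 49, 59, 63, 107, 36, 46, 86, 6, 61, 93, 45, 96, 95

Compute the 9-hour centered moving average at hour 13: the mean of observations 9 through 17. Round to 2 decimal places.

Sum of periods 9–17: 49 + 59 + 63 + 107 + 36 + 46 + 86 + 6 + 61 = 513
Divide by 9: 513 / 9 = 57.00

57.00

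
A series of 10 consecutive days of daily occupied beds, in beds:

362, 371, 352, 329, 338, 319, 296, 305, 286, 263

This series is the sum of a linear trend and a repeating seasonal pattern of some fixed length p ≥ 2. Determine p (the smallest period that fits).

3

First differences y_{t+1} − y_t: 9, -19, -23, 9, -19, -23, 9, -19, …
The difference pattern repeats every 3 terms and not for any smaller step, so p = 3.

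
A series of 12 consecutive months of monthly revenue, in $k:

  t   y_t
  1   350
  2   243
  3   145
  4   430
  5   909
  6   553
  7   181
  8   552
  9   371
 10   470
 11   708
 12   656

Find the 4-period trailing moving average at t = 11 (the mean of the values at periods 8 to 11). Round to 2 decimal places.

525.25

Sum of periods 8–11: 552 + 371 + 470 + 708 = 2101
Divide by 4: 2101 / 4 = 525.25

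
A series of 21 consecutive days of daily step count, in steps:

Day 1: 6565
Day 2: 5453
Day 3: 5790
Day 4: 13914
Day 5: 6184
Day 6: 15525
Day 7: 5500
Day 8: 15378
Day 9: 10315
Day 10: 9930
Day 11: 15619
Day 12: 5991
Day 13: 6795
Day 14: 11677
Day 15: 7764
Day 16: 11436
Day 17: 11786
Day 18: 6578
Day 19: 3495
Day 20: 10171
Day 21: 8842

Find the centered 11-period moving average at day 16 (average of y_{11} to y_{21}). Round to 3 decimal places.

9104.909

Sum of periods 11–21: 15619 + 5991 + 6795 + 11677 + 7764 + 11436 + 11786 + 6578 + 3495 + 10171 + 8842 = 100154
Divide by 11: 100154 / 11 = 9104.909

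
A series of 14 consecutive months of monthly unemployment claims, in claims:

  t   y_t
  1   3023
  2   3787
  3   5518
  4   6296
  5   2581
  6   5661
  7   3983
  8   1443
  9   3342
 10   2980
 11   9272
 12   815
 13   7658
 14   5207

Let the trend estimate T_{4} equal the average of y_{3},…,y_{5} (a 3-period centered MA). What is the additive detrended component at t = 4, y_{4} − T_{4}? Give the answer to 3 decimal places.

1497.667

Trend T_4 = (5518 + 6296 + 2581) / 3 = 14395/3 = 4798.33333
Detrended value: 6296 − 4798.33333 = 1497.667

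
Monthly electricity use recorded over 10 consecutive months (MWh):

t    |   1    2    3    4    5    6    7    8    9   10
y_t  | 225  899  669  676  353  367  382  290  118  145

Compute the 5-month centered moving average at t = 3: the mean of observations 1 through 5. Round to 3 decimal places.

564.400

Sum of periods 1–5: 225 + 899 + 669 + 676 + 353 = 2822
Divide by 5: 2822 / 5 = 564.400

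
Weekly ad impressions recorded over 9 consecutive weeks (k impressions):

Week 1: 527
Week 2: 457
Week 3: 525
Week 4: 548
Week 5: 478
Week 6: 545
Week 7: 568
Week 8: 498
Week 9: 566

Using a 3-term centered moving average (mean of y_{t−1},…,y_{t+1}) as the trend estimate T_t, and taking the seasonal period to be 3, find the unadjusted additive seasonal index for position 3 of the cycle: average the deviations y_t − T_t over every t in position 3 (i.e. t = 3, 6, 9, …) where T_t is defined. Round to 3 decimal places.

Season position 3 occurs at t = 3, 6 (where T_t is defined).
t=3: T_3 = 510.00000; y_3 − T_3 = 525 − 510.00000 = 15.00000
t=6: T_6 = 530.33333; y_6 − T_6 = 545 − 530.33333 = 14.66667
Mean deviation: (15.00000 + 14.66667) / 2 = 14.833

14.833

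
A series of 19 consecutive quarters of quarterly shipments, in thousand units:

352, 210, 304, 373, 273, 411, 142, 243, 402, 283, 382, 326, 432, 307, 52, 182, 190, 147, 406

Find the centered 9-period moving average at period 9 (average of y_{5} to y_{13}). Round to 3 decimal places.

Sum of periods 5–13: 273 + 411 + 142 + 243 + 402 + 283 + 382 + 326 + 432 = 2894
Divide by 9: 2894 / 9 = 321.556

321.556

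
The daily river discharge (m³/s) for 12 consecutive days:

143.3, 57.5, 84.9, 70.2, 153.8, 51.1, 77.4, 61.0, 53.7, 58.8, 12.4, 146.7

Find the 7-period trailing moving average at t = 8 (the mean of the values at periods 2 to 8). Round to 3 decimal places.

79.414

Sum of periods 2–8: 57.5 + 84.9 + 70.2 + 153.8 + 51.1 + 77.4 + 61.0 = 555.9
Divide by 7: 555.9 / 7 = 79.414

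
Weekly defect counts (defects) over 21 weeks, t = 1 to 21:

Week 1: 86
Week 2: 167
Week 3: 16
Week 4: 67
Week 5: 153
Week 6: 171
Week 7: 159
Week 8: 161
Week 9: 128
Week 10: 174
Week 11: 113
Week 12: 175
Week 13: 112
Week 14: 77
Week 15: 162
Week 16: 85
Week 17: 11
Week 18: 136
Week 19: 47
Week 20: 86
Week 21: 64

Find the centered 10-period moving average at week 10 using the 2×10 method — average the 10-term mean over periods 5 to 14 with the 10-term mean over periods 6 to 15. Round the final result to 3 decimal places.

142.750

Sum over 5–14: 153 + 171 + 159 + 161 + 128 + 174 + 113 + 175 + 112 + 77 = 1423
Sum over 6–15: 171 + 159 + 161 + 128 + 174 + 113 + 175 + 112 + 77 + 162 = 1432
CMA at t=10 = (1423 + 1432) / (2·10) = 2855 / 20 = 142.750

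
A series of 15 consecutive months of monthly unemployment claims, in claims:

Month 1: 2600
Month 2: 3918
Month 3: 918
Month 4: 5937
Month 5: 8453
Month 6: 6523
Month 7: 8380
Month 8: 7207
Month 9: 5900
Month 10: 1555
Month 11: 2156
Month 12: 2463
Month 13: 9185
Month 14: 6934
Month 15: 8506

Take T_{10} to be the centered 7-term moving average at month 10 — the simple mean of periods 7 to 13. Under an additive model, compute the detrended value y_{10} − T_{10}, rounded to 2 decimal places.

Trend T_10 = (8380 + 7207 + 5900 + 1555 + 2156 + 2463 + 9185) / 7 = 36846/7 = 5263.7143
Detrended value: 1555 − 5263.7143 = -3708.71

-3708.71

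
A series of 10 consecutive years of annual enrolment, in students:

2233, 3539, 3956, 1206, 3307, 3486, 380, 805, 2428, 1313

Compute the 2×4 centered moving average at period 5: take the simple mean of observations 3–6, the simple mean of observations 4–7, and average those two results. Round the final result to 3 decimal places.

Sum over 3–6: 3956 + 1206 + 3307 + 3486 = 11955
Sum over 4–7: 1206 + 3307 + 3486 + 380 = 8379
CMA at t=5 = (11955 + 8379) / (2·4) = 20334 / 8 = 2541.750

2541.750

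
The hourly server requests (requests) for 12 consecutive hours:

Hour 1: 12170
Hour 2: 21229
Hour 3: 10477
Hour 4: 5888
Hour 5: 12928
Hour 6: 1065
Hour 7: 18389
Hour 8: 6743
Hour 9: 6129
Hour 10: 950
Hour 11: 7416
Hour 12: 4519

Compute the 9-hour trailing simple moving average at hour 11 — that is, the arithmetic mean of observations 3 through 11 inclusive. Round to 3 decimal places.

Sum of periods 3–11: 10477 + 5888 + 12928 + 1065 + 18389 + 6743 + 6129 + 950 + 7416 = 69985
Divide by 9: 69985 / 9 = 7776.111

7776.111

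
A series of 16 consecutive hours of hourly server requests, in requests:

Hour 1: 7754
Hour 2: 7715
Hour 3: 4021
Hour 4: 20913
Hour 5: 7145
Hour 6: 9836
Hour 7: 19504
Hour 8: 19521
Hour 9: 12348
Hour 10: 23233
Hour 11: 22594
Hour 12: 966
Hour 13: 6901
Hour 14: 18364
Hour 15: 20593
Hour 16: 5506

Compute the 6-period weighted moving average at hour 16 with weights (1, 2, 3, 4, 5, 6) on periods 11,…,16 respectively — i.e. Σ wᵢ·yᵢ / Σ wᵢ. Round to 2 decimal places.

12127.90

Weighted sum: 1·22594 + 2·966 + 3·6901 + 4·18364 + 5·20593 + 6·5506 = 22594 + 1932 + 20703 + 73456 + 102965 + 33036 = 254686
Weight total: 1 + 2 + 3 + 4 + 5 + 6 = 21
WMA = 254686 / 21 = 12127.90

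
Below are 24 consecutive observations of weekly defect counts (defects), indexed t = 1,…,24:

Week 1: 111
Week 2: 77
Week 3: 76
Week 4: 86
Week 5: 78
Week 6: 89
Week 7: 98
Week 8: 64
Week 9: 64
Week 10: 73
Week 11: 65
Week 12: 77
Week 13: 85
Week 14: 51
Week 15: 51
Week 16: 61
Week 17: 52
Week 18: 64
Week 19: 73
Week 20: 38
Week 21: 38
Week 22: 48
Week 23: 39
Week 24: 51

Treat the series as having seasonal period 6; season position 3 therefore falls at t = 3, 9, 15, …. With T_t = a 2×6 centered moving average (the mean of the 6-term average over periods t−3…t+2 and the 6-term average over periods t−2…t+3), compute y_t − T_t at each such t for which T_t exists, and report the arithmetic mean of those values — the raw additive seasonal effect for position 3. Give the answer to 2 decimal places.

Season position 3 occurs at t = 9, 15, 21 (where T_t is defined).
t=9: T_9 = 74.5000; y_9 − T_9 = 64 − 74.5000 = -10.5000
t=15: T_15 = 61.7500; y_15 − T_15 = 51 − 61.7500 = -10.7500
t=21: T_21 = 48.9167; y_21 − T_21 = 38 − 48.9167 = -10.9167
Mean deviation: (-10.5000 + -10.7500 + -10.9167) / 3 = -10.72

-10.72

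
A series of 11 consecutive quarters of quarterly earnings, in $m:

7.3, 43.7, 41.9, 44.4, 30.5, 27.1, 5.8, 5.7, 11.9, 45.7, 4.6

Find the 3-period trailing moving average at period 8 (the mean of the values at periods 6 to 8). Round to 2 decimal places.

12.87

Sum of periods 6–8: 27.1 + 5.8 + 5.7 = 38.6
Divide by 3: 38.6 / 3 = 12.87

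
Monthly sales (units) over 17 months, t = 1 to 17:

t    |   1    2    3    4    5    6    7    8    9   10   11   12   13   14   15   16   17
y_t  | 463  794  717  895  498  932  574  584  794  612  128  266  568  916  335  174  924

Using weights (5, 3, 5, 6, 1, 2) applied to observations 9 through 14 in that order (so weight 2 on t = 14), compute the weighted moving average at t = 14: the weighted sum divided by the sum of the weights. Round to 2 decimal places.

Weighted sum: 5·794 + 3·612 + 5·128 + 6·266 + 1·568 + 2·916 = 3970 + 1836 + 640 + 1596 + 568 + 1832 = 10442
Weight total: 5 + 3 + 5 + 6 + 1 + 2 = 22
WMA = 10442 / 22 = 474.64

474.64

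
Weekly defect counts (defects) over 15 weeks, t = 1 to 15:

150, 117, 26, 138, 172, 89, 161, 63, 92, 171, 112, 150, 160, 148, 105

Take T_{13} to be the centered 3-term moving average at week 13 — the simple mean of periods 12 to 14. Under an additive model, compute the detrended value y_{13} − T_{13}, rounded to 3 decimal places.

Trend T_13 = (150 + 160 + 148) / 3 = 458/3 = 152.66667
Detrended value: 160 − 152.66667 = 7.333

7.333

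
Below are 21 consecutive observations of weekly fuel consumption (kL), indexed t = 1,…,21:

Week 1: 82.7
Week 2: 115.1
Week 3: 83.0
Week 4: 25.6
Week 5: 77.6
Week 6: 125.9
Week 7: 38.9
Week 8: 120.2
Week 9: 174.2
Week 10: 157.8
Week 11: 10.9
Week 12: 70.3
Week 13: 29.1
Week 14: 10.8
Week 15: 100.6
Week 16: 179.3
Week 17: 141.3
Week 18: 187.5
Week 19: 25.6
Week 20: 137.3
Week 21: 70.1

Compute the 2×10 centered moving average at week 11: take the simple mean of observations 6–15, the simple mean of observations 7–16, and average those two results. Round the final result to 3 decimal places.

86.540

Sum over 6–15: 125.9 + 38.9 + 120.2 + 174.2 + 157.8 + 10.9 + 70.3 + 29.1 + 10.8 + 100.6 = 838.7
Sum over 7–16: 38.9 + 120.2 + 174.2 + 157.8 + 10.9 + 70.3 + 29.1 + 10.8 + 100.6 + 179.3 = 892.1
CMA at t=11 = (838.7 + 892.1) / (2·10) = 1730.8 / 20 = 86.540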